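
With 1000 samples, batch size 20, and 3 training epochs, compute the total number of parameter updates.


Iterations per epoch = 1000 / 20 = 50
Total updates = iterations_per_epoch * epochs
= 50 * 3
= 150

150


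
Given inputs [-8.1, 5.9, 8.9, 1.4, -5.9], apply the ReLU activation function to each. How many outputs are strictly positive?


ReLU(x) = max(0, x) for each element:
ReLU(-8.1) = 0
ReLU(5.9) = 5.9
ReLU(8.9) = 8.9
ReLU(1.4) = 1.4
ReLU(-5.9) = 0
Active neurons (>0): 3

3


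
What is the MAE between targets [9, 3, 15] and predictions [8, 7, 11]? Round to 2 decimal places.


Absolute errors: [1, 4, 4]
Sum of absolute errors = 9
MAE = 9 / 3 = 3.00

3.00


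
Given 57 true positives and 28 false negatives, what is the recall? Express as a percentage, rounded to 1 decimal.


Recall = TP / (TP + FN) * 100
= 57 / (57 + 28)
= 57 / 85
= 0.6706
= 67.1%

67.1


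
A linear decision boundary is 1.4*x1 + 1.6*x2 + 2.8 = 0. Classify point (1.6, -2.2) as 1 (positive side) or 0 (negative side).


Compute 1.4 * 1.6 + 1.6 * -2.2 + 2.8
= 2.24 + -3.52 + 2.8
= 1.52
Since 1.52 >= 0, the point is on the positive side.

1


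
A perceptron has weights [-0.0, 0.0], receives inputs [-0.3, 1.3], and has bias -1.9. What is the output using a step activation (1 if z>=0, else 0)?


z = w . x + b
= -0.0*-0.3 + 0.0*1.3 + -1.9
= 0.0 + 0.0 + -1.9
= 0.0 + -1.9
= -1.9
Since z = -1.9 < 0, output = 0

0


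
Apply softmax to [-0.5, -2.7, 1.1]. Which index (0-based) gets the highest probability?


Softmax is a monotonic transformation, so it preserves the argmax.
We need to find the index of the maximum logit.
Index 0: -0.5
Index 1: -2.7
Index 2: 1.1
Maximum logit = 1.1 at index 2

2


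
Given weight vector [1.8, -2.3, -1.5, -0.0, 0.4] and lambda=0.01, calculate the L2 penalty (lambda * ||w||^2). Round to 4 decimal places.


Squaring each weight:
1.8^2 = 3.24
(-2.3)^2 = 5.29
(-1.5)^2 = 2.25
(-0.0)^2 = 0.0
0.4^2 = 0.16
Sum of squares = 10.94
Penalty = 0.01 * 10.94 = 0.1094

0.1094


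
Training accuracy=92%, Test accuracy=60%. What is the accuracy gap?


Gap = train_accuracy - test_accuracy
= 92 - 60
= 32%
This large gap strongly indicates overfitting.

32


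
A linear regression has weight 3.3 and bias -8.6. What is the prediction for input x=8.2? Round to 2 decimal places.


y = 3.3 * 8.2 + (-8.6)
= 27.06 + (-8.6)
= 18.46

18.46


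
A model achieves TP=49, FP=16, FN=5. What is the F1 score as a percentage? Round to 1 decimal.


Precision = TP / (TP + FP) = 49 / 65 = 0.7538
Recall = TP / (TP + FN) = 49 / 54 = 0.9074
F1 = 2 * P * R / (P + R)
= 2 * 0.7538 * 0.9074 / (0.7538 + 0.9074)
= 1.3681 / 1.6613
= 0.8235
As percentage: 82.4%

82.4


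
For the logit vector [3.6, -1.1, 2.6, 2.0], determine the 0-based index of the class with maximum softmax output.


Softmax is a monotonic transformation, so it preserves the argmax.
We need to find the index of the maximum logit.
Index 0: 3.6
Index 1: -1.1
Index 2: 2.6
Index 3: 2.0
Maximum logit = 3.6 at index 0

0


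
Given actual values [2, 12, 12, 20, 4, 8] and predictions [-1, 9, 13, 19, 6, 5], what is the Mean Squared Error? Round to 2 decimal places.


Differences: [3, 3, -1, 1, -2, 3]
Squared errors: [9, 9, 1, 1, 4, 9]
Sum of squared errors = 33
MSE = 33 / 6 = 5.50

5.50


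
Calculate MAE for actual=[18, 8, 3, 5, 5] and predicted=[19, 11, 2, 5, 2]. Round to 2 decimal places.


Absolute errors: [1, 3, 1, 0, 3]
Sum of absolute errors = 8
MAE = 8 / 5 = 1.60

1.60


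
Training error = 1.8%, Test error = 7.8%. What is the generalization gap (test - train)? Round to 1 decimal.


Generalization gap = test_error - train_error
= 7.8 - 1.8
= 6.0%
A moderate gap.

6.0


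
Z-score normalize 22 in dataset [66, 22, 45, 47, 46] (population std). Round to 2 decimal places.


Mean = (66 + 22 + 45 + 47 + 46) / 5 = 45.2
Variance = sum((x_i - mean)^2) / n = 194.96
Std = sqrt(194.96) = 13.9628
Z = (x - mean) / std
= (22 - 45.2) / 13.9628
= -23.2 / 13.9628
= -1.66

-1.66


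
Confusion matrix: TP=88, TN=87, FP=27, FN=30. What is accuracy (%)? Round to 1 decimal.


Accuracy = (TP + TN) / (TP + TN + FP + FN) * 100
= (88 + 87) / (88 + 87 + 27 + 30)
= 175 / 232
= 0.7543
= 75.4%

75.4


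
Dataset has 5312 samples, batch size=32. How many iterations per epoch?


Iterations per epoch = dataset_size / batch_size
= 5312 / 32
= 166

166


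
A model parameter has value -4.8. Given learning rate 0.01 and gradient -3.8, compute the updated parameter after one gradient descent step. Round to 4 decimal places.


w_new = w_old - lr * gradient
= -4.8 - 0.01 * -3.8
= -4.8 - (-0.038)
= -4.7620

-4.7620


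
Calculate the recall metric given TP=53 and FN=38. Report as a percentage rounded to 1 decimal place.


Recall = TP / (TP + FN) * 100
= 53 / (53 + 38)
= 53 / 91
= 0.5824
= 58.2%

58.2


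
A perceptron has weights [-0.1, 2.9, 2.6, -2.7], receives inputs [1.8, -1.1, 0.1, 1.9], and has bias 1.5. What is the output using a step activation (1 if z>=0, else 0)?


z = w . x + b
= -0.1*1.8 + 2.9*-1.1 + 2.6*0.1 + -2.7*1.9 + 1.5
= -0.18 + -3.19 + 0.26 + -5.13 + 1.5
= -8.24 + 1.5
= -6.74
Since z = -6.74 < 0, output = 0

0


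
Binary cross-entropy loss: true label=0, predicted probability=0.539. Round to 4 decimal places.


For y=0: Loss = -log(1-p)
= -log(1 - 0.539)
= -log(0.461)
= -(-0.7744)
= 0.7744

0.7744


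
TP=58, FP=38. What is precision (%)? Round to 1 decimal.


Precision = TP / (TP + FP) * 100
= 58 / (58 + 38)
= 58 / 96
= 0.6042
= 60.4%

60.4


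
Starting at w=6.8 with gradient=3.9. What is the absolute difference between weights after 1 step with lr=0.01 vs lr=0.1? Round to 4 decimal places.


With lr=0.01: w_new = 6.8 - 0.01 * 3.9 = 6.761
With lr=0.1: w_new = 6.8 - 0.1 * 3.9 = 6.41
Absolute difference = |6.761 - 6.41|
= 0.3510

0.3510


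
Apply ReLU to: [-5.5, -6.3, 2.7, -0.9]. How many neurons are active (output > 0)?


ReLU(x) = max(0, x) for each element:
ReLU(-5.5) = 0
ReLU(-6.3) = 0
ReLU(2.7) = 2.7
ReLU(-0.9) = 0
Active neurons (>0): 1

1


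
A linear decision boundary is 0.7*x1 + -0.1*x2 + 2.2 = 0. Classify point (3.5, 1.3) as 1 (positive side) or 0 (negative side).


Compute 0.7 * 3.5 + -0.1 * 1.3 + 2.2
= 2.45 + -0.13 + 2.2
= 4.52
Since 4.52 >= 0, the point is on the positive side.

1


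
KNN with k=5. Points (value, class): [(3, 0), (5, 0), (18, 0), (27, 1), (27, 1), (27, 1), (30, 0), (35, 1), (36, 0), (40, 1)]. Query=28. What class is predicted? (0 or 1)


Distances from query 28:
Point 27 (class 1): distance = 1
Point 27 (class 1): distance = 1
Point 27 (class 1): distance = 1
Point 30 (class 0): distance = 2
Point 35 (class 1): distance = 7
K=5 nearest neighbors: classes = [1, 1, 1, 0, 1]
Votes for class 1: 4 / 5
Majority vote => class 1

1


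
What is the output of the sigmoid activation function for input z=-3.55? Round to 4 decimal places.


sigmoid(z) = 1 / (1 + exp(-z))
exp(-(-3.55)) = exp(3.55) = 34.8133
1 + 34.8133 = 35.8133
1 / 35.8133 = 0.0279

0.0279


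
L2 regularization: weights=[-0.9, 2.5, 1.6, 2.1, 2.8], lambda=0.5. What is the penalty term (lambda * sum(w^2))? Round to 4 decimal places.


Squaring each weight:
(-0.9)^2 = 0.81
2.5^2 = 6.25
1.6^2 = 2.56
2.1^2 = 4.41
2.8^2 = 7.84
Sum of squares = 21.87
Penalty = 0.5 * 21.87 = 10.9350

10.9350


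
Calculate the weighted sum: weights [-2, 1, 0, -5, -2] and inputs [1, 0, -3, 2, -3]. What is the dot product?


Element-wise products:
-2 * 1 = -2
1 * 0 = 0
0 * -3 = 0
-5 * 2 = -10
-2 * -3 = 6
Sum = -2 + 0 + 0 + -10 + 6
= -6

-6


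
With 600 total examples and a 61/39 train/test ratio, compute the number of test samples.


Train samples = 600 * 61% = 366
Test samples = 600 - 366
= 234

234


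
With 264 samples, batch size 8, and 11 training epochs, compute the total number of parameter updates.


Iterations per epoch = 264 / 8 = 33
Total updates = iterations_per_epoch * epochs
= 33 * 11
= 363

363


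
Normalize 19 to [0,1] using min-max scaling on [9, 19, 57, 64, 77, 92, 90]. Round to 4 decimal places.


Min = 9, Max = 92
Range = 92 - 9 = 83
Scaled = (x - min) / (max - min)
= (19 - 9) / 83
= 10 / 83
= 0.1205

0.1205


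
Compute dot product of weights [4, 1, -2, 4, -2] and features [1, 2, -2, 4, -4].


Element-wise products:
4 * 1 = 4
1 * 2 = 2
-2 * -2 = 4
4 * 4 = 16
-2 * -4 = 8
Sum = 4 + 2 + 4 + 16 + 8
= 34

34


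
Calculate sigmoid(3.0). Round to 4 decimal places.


sigmoid(z) = 1 / (1 + exp(-z))
exp(-(3.0)) = exp(-3.0) = 0.0498
1 + 0.0498 = 1.0498
1 / 1.0498 = 0.9526

0.9526


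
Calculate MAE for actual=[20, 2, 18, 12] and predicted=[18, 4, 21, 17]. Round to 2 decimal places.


Absolute errors: [2, 2, 3, 5]
Sum of absolute errors = 12
MAE = 12 / 4 = 3.00

3.00


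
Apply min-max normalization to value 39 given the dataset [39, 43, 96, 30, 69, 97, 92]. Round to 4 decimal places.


Min = 30, Max = 97
Range = 97 - 30 = 67
Scaled = (x - min) / (max - min)
= (39 - 30) / 67
= 9 / 67
= 0.1343

0.1343


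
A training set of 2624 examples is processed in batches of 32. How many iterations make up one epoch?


Iterations per epoch = dataset_size / batch_size
= 2624 / 32
= 82

82


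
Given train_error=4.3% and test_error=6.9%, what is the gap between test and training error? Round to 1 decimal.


Generalization gap = test_error - train_error
= 6.9 - 4.3
= 2.6%
A moderate gap.

2.6


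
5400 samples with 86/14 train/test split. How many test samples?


Train samples = 5400 * 86% = 4644
Test samples = 5400 - 4644
= 756

756


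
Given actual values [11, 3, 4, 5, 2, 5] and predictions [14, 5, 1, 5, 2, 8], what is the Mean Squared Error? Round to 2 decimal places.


Differences: [-3, -2, 3, 0, 0, -3]
Squared errors: [9, 4, 9, 0, 0, 9]
Sum of squared errors = 31
MSE = 31 / 6 = 5.17

5.17


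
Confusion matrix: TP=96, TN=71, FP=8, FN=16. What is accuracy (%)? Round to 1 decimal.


Accuracy = (TP + TN) / (TP + TN + FP + FN) * 100
= (96 + 71) / (96 + 71 + 8 + 16)
= 167 / 191
= 0.8743
= 87.4%

87.4


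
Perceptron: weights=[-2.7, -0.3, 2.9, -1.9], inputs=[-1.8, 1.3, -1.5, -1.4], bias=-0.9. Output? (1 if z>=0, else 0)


z = w . x + b
= -2.7*-1.8 + -0.3*1.3 + 2.9*-1.5 + -1.9*-1.4 + -0.9
= 4.86 + -0.39 + -4.35 + 2.66 + -0.9
= 2.78 + -0.9
= 1.88
Since z = 1.88 >= 0, output = 1

1


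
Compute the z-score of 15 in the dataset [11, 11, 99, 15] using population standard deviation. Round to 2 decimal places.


Mean = (11 + 11 + 99 + 15) / 4 = 34.0
Variance = sum((x_i - mean)^2) / n = 1411.0
Std = sqrt(1411.0) = 37.5633
Z = (x - mean) / std
= (15 - 34.0) / 37.5633
= -19.0 / 37.5633
= -0.51

-0.51


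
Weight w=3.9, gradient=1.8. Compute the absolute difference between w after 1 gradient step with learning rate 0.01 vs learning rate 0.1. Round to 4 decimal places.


With lr=0.01: w_new = 3.9 - 0.01 * 1.8 = 3.882
With lr=0.1: w_new = 3.9 - 0.1 * 1.8 = 3.72
Absolute difference = |3.882 - 3.72|
= 0.1620

0.1620


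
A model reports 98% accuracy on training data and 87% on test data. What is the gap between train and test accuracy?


Gap = train_accuracy - test_accuracy
= 98 - 87
= 11%
This gap suggests the model is overfitting.

11


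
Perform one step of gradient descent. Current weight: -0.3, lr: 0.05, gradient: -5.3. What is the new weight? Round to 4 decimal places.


w_new = w_old - lr * gradient
= -0.3 - 0.05 * -5.3
= -0.3 - (-0.265)
= -0.0350

-0.0350


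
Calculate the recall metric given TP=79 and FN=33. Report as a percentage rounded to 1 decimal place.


Recall = TP / (TP + FN) * 100
= 79 / (79 + 33)
= 79 / 112
= 0.7054
= 70.5%

70.5


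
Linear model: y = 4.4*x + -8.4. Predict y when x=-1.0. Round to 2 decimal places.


y = 4.4 * -1.0 + (-8.4)
= -4.4 + (-8.4)
= -12.80

-12.80


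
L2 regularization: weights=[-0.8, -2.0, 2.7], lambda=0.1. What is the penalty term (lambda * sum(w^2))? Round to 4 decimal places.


Squaring each weight:
(-0.8)^2 = 0.64
(-2.0)^2 = 4.0
2.7^2 = 7.29
Sum of squares = 11.93
Penalty = 0.1 * 11.93 = 1.1930

1.1930


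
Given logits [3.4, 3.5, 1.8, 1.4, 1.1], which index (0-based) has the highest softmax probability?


Softmax is a monotonic transformation, so it preserves the argmax.
We need to find the index of the maximum logit.
Index 0: 3.4
Index 1: 3.5
Index 2: 1.8
Index 3: 1.4
Index 4: 1.1
Maximum logit = 3.5 at index 1

1


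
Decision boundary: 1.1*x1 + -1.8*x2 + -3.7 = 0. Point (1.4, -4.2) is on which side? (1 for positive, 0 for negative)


Compute 1.1 * 1.4 + -1.8 * -4.2 + -3.7
= 1.54 + 7.56 + -3.7
= 5.4
Since 5.4 >= 0, the point is on the positive side.

1


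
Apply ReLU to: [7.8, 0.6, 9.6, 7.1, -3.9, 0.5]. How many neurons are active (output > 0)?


ReLU(x) = max(0, x) for each element:
ReLU(7.8) = 7.8
ReLU(0.6) = 0.6
ReLU(9.6) = 9.6
ReLU(7.1) = 7.1
ReLU(-3.9) = 0
ReLU(0.5) = 0.5
Active neurons (>0): 5

5


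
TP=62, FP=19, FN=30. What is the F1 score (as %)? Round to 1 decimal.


Precision = TP / (TP + FP) = 62 / 81 = 0.7654
Recall = TP / (TP + FN) = 62 / 92 = 0.6739
F1 = 2 * P * R / (P + R)
= 2 * 0.7654 * 0.6739 / (0.7654 + 0.6739)
= 1.0317 / 1.4393
= 0.7168
As percentage: 71.7%

71.7


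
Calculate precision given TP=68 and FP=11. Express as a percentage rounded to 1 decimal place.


Precision = TP / (TP + FP) * 100
= 68 / (68 + 11)
= 68 / 79
= 0.8608
= 86.1%

86.1


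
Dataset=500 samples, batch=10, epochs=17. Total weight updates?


Iterations per epoch = 500 / 10 = 50
Total updates = iterations_per_epoch * epochs
= 50 * 17
= 850

850


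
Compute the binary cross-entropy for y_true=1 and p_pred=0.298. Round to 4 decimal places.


For y=1: Loss = -log(p)
= -log(0.298)
= -(-1.2107)
= 1.2107

1.2107


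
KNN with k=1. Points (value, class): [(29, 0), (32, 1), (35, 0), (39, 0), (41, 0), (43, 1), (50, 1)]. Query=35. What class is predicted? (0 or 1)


Distances from query 35:
Point 35 (class 0): distance = 0
K=1 nearest neighbors: classes = [0]
Votes for class 1: 0 / 1
Majority vote => class 0

0


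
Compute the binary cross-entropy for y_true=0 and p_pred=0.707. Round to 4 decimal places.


For y=0: Loss = -log(1-p)
= -log(1 - 0.707)
= -log(0.293)
= -(-1.2276)
= 1.2276

1.2276


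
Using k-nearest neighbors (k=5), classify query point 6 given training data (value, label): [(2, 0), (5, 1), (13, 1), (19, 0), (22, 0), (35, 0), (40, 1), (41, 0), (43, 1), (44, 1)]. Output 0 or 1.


Distances from query 6:
Point 5 (class 1): distance = 1
Point 2 (class 0): distance = 4
Point 13 (class 1): distance = 7
Point 19 (class 0): distance = 13
Point 22 (class 0): distance = 16
K=5 nearest neighbors: classes = [1, 0, 1, 0, 0]
Votes for class 1: 2 / 5
Majority vote => class 0

0


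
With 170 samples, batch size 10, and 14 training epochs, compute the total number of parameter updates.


Iterations per epoch = 170 / 10 = 17
Total updates = iterations_per_epoch * epochs
= 17 * 14
= 238

238


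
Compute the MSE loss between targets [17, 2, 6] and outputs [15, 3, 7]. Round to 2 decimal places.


Differences: [2, -1, -1]
Squared errors: [4, 1, 1]
Sum of squared errors = 6
MSE = 6 / 3 = 2.00

2.00


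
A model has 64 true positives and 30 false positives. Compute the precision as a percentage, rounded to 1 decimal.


Precision = TP / (TP + FP) * 100
= 64 / (64 + 30)
= 64 / 94
= 0.6809
= 68.1%

68.1


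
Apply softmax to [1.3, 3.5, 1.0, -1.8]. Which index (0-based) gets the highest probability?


Softmax is a monotonic transformation, so it preserves the argmax.
We need to find the index of the maximum logit.
Index 0: 1.3
Index 1: 3.5
Index 2: 1.0
Index 3: -1.8
Maximum logit = 3.5 at index 1

1


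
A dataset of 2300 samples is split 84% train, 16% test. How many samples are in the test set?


Train samples = 2300 * 84% = 1932
Test samples = 2300 - 1932
= 368

368


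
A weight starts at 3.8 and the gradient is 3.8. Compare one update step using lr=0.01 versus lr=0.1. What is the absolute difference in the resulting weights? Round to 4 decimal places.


With lr=0.01: w_new = 3.8 - 0.01 * 3.8 = 3.762
With lr=0.1: w_new = 3.8 - 0.1 * 3.8 = 3.42
Absolute difference = |3.762 - 3.42|
= 0.3420

0.3420


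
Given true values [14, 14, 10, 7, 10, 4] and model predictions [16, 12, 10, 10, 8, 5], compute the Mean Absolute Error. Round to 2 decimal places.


Absolute errors: [2, 2, 0, 3, 2, 1]
Sum of absolute errors = 10
MAE = 10 / 6 = 1.67

1.67


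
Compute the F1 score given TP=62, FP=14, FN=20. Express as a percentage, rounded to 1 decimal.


Precision = TP / (TP + FP) = 62 / 76 = 0.8158
Recall = TP / (TP + FN) = 62 / 82 = 0.7561
F1 = 2 * P * R / (P + R)
= 2 * 0.8158 * 0.7561 / (0.8158 + 0.7561)
= 1.2336 / 1.5719
= 0.7848
As percentage: 78.5%

78.5


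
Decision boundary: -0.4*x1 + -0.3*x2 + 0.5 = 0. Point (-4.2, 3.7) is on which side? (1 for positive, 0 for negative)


Compute -0.4 * -4.2 + -0.3 * 3.7 + 0.5
= 1.68 + -1.11 + 0.5
= 1.07
Since 1.07 >= 0, the point is on the positive side.

1


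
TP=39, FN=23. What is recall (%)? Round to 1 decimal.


Recall = TP / (TP + FN) * 100
= 39 / (39 + 23)
= 39 / 62
= 0.629
= 62.9%

62.9


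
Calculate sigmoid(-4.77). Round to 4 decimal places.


sigmoid(z) = 1 / (1 + exp(-z))
exp(-(-4.77)) = exp(4.77) = 117.9192
1 + 117.9192 = 118.9192
1 / 118.9192 = 0.0084

0.0084


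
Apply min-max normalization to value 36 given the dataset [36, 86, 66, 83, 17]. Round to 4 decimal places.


Min = 17, Max = 86
Range = 86 - 17 = 69
Scaled = (x - min) / (max - min)
= (36 - 17) / 69
= 19 / 69
= 0.2754

0.2754


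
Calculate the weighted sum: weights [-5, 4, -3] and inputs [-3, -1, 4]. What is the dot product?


Element-wise products:
-5 * -3 = 15
4 * -1 = -4
-3 * 4 = -12
Sum = 15 + -4 + -12
= -1

-1


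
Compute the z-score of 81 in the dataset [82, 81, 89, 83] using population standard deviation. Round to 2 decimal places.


Mean = (82 + 81 + 89 + 83) / 4 = 83.75
Variance = sum((x_i - mean)^2) / n = 9.6875
Std = sqrt(9.6875) = 3.1125
Z = (x - mean) / std
= (81 - 83.75) / 3.1125
= -2.75 / 3.1125
= -0.88

-0.88


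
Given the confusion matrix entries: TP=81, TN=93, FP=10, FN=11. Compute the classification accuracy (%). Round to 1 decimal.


Accuracy = (TP + TN) / (TP + TN + FP + FN) * 100
= (81 + 93) / (81 + 93 + 10 + 11)
= 174 / 195
= 0.8923
= 89.2%

89.2


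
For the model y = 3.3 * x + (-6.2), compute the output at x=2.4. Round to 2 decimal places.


y = 3.3 * 2.4 + (-6.2)
= 7.92 + (-6.2)
= 1.72

1.72


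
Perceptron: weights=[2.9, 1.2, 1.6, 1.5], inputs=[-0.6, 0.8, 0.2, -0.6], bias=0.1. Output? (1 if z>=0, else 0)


z = w . x + b
= 2.9*-0.6 + 1.2*0.8 + 1.6*0.2 + 1.5*-0.6 + 0.1
= -1.74 + 0.96 + 0.32 + -0.9 + 0.1
= -1.36 + 0.1
= -1.26
Since z = -1.26 < 0, output = 0

0


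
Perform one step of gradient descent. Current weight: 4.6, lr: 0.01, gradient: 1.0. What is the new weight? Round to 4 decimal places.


w_new = w_old - lr * gradient
= 4.6 - 0.01 * 1.0
= 4.6 - (0.01)
= 4.5900

4.5900


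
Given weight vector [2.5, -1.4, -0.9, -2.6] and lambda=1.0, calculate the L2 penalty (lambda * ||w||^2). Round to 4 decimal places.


Squaring each weight:
2.5^2 = 6.25
(-1.4)^2 = 1.96
(-0.9)^2 = 0.81
(-2.6)^2 = 6.76
Sum of squares = 15.78
Penalty = 1.0 * 15.78 = 15.7800

15.7800


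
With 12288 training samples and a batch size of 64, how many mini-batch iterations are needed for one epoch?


Iterations per epoch = dataset_size / batch_size
= 12288 / 64
= 192

192


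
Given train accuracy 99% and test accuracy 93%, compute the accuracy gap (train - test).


Gap = train_accuracy - test_accuracy
= 99 - 93
= 6%
This moderate gap may indicate mild overfitting.

6


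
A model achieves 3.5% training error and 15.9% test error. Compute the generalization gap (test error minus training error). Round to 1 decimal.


Generalization gap = test_error - train_error
= 15.9 - 3.5
= 12.4%
A large gap suggests overfitting.

12.4


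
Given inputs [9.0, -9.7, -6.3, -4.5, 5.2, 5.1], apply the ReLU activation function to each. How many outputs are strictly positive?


ReLU(x) = max(0, x) for each element:
ReLU(9.0) = 9.0
ReLU(-9.7) = 0
ReLU(-6.3) = 0
ReLU(-4.5) = 0
ReLU(5.2) = 5.2
ReLU(5.1) = 5.1
Active neurons (>0): 3

3


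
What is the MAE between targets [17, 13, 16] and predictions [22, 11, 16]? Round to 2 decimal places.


Absolute errors: [5, 2, 0]
Sum of absolute errors = 7
MAE = 7 / 3 = 2.33

2.33


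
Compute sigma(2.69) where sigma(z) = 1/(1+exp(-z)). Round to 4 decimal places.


sigmoid(z) = 1 / (1 + exp(-z))
exp(-(2.69)) = exp(-2.69) = 0.0679
1 + 0.0679 = 1.0679
1 / 1.0679 = 0.9364

0.9364


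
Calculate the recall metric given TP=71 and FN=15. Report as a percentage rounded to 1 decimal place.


Recall = TP / (TP + FN) * 100
= 71 / (71 + 15)
= 71 / 86
= 0.8256
= 82.6%

82.6


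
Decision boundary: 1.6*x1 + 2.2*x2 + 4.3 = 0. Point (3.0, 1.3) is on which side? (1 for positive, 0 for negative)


Compute 1.6 * 3.0 + 2.2 * 1.3 + 4.3
= 4.8 + 2.86 + 4.3
= 11.96
Since 11.96 >= 0, the point is on the positive side.

1


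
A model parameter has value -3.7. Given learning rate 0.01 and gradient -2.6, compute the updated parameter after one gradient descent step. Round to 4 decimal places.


w_new = w_old - lr * gradient
= -3.7 - 0.01 * -2.6
= -3.7 - (-0.026)
= -3.6740

-3.6740


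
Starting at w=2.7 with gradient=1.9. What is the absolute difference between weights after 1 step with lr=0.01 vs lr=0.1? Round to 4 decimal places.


With lr=0.01: w_new = 2.7 - 0.01 * 1.9 = 2.681
With lr=0.1: w_new = 2.7 - 0.1 * 1.9 = 2.51
Absolute difference = |2.681 - 2.51|
= 0.1710

0.1710


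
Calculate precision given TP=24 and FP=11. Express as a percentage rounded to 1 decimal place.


Precision = TP / (TP + FP) * 100
= 24 / (24 + 11)
= 24 / 35
= 0.6857
= 68.6%

68.6


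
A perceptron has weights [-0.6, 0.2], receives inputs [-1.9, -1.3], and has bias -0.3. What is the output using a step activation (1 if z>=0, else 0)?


z = w . x + b
= -0.6*-1.9 + 0.2*-1.3 + -0.3
= 1.14 + -0.26 + -0.3
= 0.88 + -0.3
= 0.58
Since z = 0.58 >= 0, output = 1

1


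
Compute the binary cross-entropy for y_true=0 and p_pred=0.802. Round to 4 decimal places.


For y=0: Loss = -log(1-p)
= -log(1 - 0.802)
= -log(0.198)
= -(-1.6195)
= 1.6195

1.6195


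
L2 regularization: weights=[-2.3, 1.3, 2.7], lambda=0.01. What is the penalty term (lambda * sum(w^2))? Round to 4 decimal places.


Squaring each weight:
(-2.3)^2 = 5.29
1.3^2 = 1.69
2.7^2 = 7.29
Sum of squares = 14.27
Penalty = 0.01 * 14.27 = 0.1427

0.1427


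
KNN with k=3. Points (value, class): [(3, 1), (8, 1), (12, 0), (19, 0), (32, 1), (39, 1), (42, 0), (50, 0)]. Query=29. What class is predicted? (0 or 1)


Distances from query 29:
Point 32 (class 1): distance = 3
Point 19 (class 0): distance = 10
Point 39 (class 1): distance = 10
K=3 nearest neighbors: classes = [1, 0, 1]
Votes for class 1: 2 / 3
Majority vote => class 1

1


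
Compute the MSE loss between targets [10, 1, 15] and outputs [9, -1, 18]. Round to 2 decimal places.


Differences: [1, 2, -3]
Squared errors: [1, 4, 9]
Sum of squared errors = 14
MSE = 14 / 3 = 4.67

4.67


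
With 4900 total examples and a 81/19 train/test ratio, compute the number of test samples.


Train samples = 4900 * 81% = 3969
Test samples = 4900 - 3969
= 931

931


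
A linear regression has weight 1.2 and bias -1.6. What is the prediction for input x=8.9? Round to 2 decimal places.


y = 1.2 * 8.9 + (-1.6)
= 10.68 + (-1.6)
= 9.08

9.08


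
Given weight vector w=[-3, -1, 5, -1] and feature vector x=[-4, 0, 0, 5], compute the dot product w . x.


Element-wise products:
-3 * -4 = 12
-1 * 0 = 0
5 * 0 = 0
-1 * 5 = -5
Sum = 12 + 0 + 0 + -5
= 7

7


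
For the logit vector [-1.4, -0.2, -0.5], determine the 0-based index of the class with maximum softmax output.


Softmax is a monotonic transformation, so it preserves the argmax.
We need to find the index of the maximum logit.
Index 0: -1.4
Index 1: -0.2
Index 2: -0.5
Maximum logit = -0.2 at index 1

1


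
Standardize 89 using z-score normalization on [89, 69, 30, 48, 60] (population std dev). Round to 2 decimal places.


Mean = (89 + 69 + 30 + 48 + 60) / 5 = 59.2
Variance = sum((x_i - mean)^2) / n = 392.56
Std = sqrt(392.56) = 19.8131
Z = (x - mean) / std
= (89 - 59.2) / 19.8131
= 29.8 / 19.8131
= 1.50

1.50


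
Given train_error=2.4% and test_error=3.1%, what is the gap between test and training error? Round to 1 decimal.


Generalization gap = test_error - train_error
= 3.1 - 2.4
= 0.7%
A small gap suggests good generalization.

0.7


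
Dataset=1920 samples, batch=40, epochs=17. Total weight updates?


Iterations per epoch = 1920 / 40 = 48
Total updates = iterations_per_epoch * epochs
= 48 * 17
= 816

816


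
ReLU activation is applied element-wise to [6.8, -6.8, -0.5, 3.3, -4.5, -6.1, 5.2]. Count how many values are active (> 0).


ReLU(x) = max(0, x) for each element:
ReLU(6.8) = 6.8
ReLU(-6.8) = 0
ReLU(-0.5) = 0
ReLU(3.3) = 3.3
ReLU(-4.5) = 0
ReLU(-6.1) = 0
ReLU(5.2) = 5.2
Active neurons (>0): 3

3


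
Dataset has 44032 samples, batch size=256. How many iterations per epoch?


Iterations per epoch = dataset_size / batch_size
= 44032 / 256
= 172

172


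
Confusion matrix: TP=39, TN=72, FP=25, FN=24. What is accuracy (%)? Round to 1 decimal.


Accuracy = (TP + TN) / (TP + TN + FP + FN) * 100
= (39 + 72) / (39 + 72 + 25 + 24)
= 111 / 160
= 0.6937
= 69.4%

69.4


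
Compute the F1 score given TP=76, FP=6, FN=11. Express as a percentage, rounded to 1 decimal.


Precision = TP / (TP + FP) = 76 / 82 = 0.9268
Recall = TP / (TP + FN) = 76 / 87 = 0.8736
F1 = 2 * P * R / (P + R)
= 2 * 0.9268 * 0.8736 / (0.9268 + 0.8736)
= 1.6193 / 1.8004
= 0.8994
As percentage: 89.9%

89.9


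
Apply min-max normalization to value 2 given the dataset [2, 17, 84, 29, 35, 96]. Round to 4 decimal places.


Min = 2, Max = 96
Range = 96 - 2 = 94
Scaled = (x - min) / (max - min)
= (2 - 2) / 94
= 0 / 94
= 0.0000

0.0000


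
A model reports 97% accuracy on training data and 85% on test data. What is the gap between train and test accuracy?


Gap = train_accuracy - test_accuracy
= 97 - 85
= 12%
This gap suggests the model is overfitting.

12


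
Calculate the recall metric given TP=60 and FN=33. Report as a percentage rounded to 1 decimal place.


Recall = TP / (TP + FN) * 100
= 60 / (60 + 33)
= 60 / 93
= 0.6452
= 64.5%

64.5


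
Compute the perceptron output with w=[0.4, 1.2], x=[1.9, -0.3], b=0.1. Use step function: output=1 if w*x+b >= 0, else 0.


z = w . x + b
= 0.4*1.9 + 1.2*-0.3 + 0.1
= 0.76 + -0.36 + 0.1
= 0.4 + 0.1
= 0.5
Since z = 0.5 >= 0, output = 1

1


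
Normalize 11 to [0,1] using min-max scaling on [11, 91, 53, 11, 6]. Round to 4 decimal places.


Min = 6, Max = 91
Range = 91 - 6 = 85
Scaled = (x - min) / (max - min)
= (11 - 6) / 85
= 5 / 85
= 0.0588

0.0588


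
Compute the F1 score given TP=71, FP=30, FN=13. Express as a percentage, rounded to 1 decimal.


Precision = TP / (TP + FP) = 71 / 101 = 0.703
Recall = TP / (TP + FN) = 71 / 84 = 0.8452
F1 = 2 * P * R / (P + R)
= 2 * 0.703 * 0.8452 / (0.703 + 0.8452)
= 1.1884 / 1.5482
= 0.7676
As percentage: 76.8%

76.8


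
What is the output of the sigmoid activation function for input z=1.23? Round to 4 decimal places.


sigmoid(z) = 1 / (1 + exp(-z))
exp(-(1.23)) = exp(-1.23) = 0.2923
1 + 0.2923 = 1.2923
1 / 1.2923 = 0.7738

0.7738


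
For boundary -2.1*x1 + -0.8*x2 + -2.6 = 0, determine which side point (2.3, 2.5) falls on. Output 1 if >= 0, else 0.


Compute -2.1 * 2.3 + -0.8 * 2.5 + -2.6
= -4.83 + -2.0 + -2.6
= -9.43
Since -9.43 < 0, the point is on the negative side.

0


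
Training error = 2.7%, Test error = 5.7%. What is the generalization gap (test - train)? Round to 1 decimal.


Generalization gap = test_error - train_error
= 5.7 - 2.7
= 3.0%
A moderate gap.

3.0


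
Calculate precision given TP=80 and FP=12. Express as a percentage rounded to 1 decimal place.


Precision = TP / (TP + FP) * 100
= 80 / (80 + 12)
= 80 / 92
= 0.8696
= 87.0%

87.0


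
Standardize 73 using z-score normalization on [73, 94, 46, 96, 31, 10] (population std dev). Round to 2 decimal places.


Mean = (73 + 94 + 46 + 96 + 31 + 10) / 6 = 58.3333
Variance = sum((x_i - mean)^2) / n = 1023.5556
Std = sqrt(1023.5556) = 31.9931
Z = (x - mean) / std
= (73 - 58.3333) / 31.9931
= 14.6667 / 31.9931
= 0.46

0.46


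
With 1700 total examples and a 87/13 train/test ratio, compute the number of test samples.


Train samples = 1700 * 87% = 1479
Test samples = 1700 - 1479
= 221

221


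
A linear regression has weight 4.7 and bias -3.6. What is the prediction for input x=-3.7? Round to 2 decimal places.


y = 4.7 * -3.7 + (-3.6)
= -17.39 + (-3.6)
= -20.99

-20.99


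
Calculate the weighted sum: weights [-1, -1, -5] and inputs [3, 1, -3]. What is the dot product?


Element-wise products:
-1 * 3 = -3
-1 * 1 = -1
-5 * -3 = 15
Sum = -3 + -1 + 15
= 11

11


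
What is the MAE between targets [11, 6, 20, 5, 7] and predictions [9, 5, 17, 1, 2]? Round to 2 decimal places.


Absolute errors: [2, 1, 3, 4, 5]
Sum of absolute errors = 15
MAE = 15 / 5 = 3.00

3.00


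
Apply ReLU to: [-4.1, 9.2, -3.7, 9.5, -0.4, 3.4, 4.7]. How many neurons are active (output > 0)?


ReLU(x) = max(0, x) for each element:
ReLU(-4.1) = 0
ReLU(9.2) = 9.2
ReLU(-3.7) = 0
ReLU(9.5) = 9.5
ReLU(-0.4) = 0
ReLU(3.4) = 3.4
ReLU(4.7) = 4.7
Active neurons (>0): 4

4


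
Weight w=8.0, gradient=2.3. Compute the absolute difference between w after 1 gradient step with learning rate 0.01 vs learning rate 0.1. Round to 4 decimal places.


With lr=0.01: w_new = 8.0 - 0.01 * 2.3 = 7.977
With lr=0.1: w_new = 8.0 - 0.1 * 2.3 = 7.77
Absolute difference = |7.977 - 7.77|
= 0.2070

0.2070


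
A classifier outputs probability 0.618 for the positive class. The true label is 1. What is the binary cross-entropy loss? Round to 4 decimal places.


For y=1: Loss = -log(p)
= -log(0.618)
= -(-0.4813)
= 0.4813

0.4813


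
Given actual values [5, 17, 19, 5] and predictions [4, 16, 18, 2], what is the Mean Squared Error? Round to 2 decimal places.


Differences: [1, 1, 1, 3]
Squared errors: [1, 1, 1, 9]
Sum of squared errors = 12
MSE = 12 / 4 = 3.00

3.00


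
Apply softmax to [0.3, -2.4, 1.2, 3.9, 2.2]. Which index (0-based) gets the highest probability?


Softmax is a monotonic transformation, so it preserves the argmax.
We need to find the index of the maximum logit.
Index 0: 0.3
Index 1: -2.4
Index 2: 1.2
Index 3: 3.9
Index 4: 2.2
Maximum logit = 3.9 at index 3

3


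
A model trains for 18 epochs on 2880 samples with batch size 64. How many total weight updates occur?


Iterations per epoch = 2880 / 64 = 45
Total updates = iterations_per_epoch * epochs
= 45 * 18
= 810

810


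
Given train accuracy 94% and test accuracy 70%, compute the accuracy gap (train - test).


Gap = train_accuracy - test_accuracy
= 94 - 70
= 24%
This large gap strongly indicates overfitting.

24


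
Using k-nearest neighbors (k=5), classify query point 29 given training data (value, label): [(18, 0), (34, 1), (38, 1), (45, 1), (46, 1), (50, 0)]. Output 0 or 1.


Distances from query 29:
Point 34 (class 1): distance = 5
Point 38 (class 1): distance = 9
Point 18 (class 0): distance = 11
Point 45 (class 1): distance = 16
Point 46 (class 1): distance = 17
K=5 nearest neighbors: classes = [1, 1, 0, 1, 1]
Votes for class 1: 4 / 5
Majority vote => class 1

1


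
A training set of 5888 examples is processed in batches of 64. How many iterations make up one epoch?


Iterations per epoch = dataset_size / batch_size
= 5888 / 64
= 92

92


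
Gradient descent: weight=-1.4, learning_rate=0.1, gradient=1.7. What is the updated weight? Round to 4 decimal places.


w_new = w_old - lr * gradient
= -1.4 - 0.1 * 1.7
= -1.4 - (0.17)
= -1.5700

-1.5700


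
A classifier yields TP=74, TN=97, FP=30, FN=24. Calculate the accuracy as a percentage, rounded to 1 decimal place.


Accuracy = (TP + TN) / (TP + TN + FP + FN) * 100
= (74 + 97) / (74 + 97 + 30 + 24)
= 171 / 225
= 0.76
= 76.0%

76.0


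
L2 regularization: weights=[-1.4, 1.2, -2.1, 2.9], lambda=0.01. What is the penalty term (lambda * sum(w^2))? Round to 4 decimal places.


Squaring each weight:
(-1.4)^2 = 1.96
1.2^2 = 1.44
(-2.1)^2 = 4.41
2.9^2 = 8.41
Sum of squares = 16.22
Penalty = 0.01 * 16.22 = 0.1622

0.1622


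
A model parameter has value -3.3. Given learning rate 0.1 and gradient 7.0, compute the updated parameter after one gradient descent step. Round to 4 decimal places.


w_new = w_old - lr * gradient
= -3.3 - 0.1 * 7.0
= -3.3 - (0.7)
= -4.0000

-4.0000


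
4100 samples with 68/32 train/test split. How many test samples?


Train samples = 4100 * 68% = 2788
Test samples = 4100 - 2788
= 1312

1312


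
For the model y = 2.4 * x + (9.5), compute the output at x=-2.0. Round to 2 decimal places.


y = 2.4 * -2.0 + (9.5)
= -4.8 + (9.5)
= 4.70

4.70


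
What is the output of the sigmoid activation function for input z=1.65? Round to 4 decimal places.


sigmoid(z) = 1 / (1 + exp(-z))
exp(-(1.65)) = exp(-1.65) = 0.192
1 + 0.192 = 1.1921
1 / 1.1921 = 0.8389

0.8389


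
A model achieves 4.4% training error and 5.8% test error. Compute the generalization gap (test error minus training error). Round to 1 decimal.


Generalization gap = test_error - train_error
= 5.8 - 4.4
= 1.4%
A small gap suggests good generalization.

1.4


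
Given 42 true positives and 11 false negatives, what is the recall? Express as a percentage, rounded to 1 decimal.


Recall = TP / (TP + FN) * 100
= 42 / (42 + 11)
= 42 / 53
= 0.7925
= 79.2%

79.2


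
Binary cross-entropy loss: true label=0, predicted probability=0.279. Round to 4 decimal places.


For y=0: Loss = -log(1-p)
= -log(1 - 0.279)
= -log(0.721)
= -(-0.3271)
= 0.3271

0.3271


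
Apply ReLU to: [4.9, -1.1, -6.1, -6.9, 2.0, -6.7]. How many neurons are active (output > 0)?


ReLU(x) = max(0, x) for each element:
ReLU(4.9) = 4.9
ReLU(-1.1) = 0
ReLU(-6.1) = 0
ReLU(-6.9) = 0
ReLU(2.0) = 2.0
ReLU(-6.7) = 0
Active neurons (>0): 2

2


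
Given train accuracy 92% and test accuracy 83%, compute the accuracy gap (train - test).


Gap = train_accuracy - test_accuracy
= 92 - 83
= 9%
This moderate gap may indicate mild overfitting.

9


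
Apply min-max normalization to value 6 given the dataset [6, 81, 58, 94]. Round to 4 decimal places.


Min = 6, Max = 94
Range = 94 - 6 = 88
Scaled = (x - min) / (max - min)
= (6 - 6) / 88
= 0 / 88
= 0.0000

0.0000


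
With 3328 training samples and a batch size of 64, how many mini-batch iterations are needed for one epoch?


Iterations per epoch = dataset_size / batch_size
= 3328 / 64
= 52

52


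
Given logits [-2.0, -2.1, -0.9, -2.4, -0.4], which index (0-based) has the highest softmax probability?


Softmax is a monotonic transformation, so it preserves the argmax.
We need to find the index of the maximum logit.
Index 0: -2.0
Index 1: -2.1
Index 2: -0.9
Index 3: -2.4
Index 4: -0.4
Maximum logit = -0.4 at index 4

4


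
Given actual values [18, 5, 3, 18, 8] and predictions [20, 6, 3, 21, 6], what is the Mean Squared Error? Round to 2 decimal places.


Differences: [-2, -1, 0, -3, 2]
Squared errors: [4, 1, 0, 9, 4]
Sum of squared errors = 18
MSE = 18 / 5 = 3.60

3.60


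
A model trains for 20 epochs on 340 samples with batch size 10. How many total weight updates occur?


Iterations per epoch = 340 / 10 = 34
Total updates = iterations_per_epoch * epochs
= 34 * 20
= 680

680


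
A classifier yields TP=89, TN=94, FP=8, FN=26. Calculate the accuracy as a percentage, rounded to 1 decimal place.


Accuracy = (TP + TN) / (TP + TN + FP + FN) * 100
= (89 + 94) / (89 + 94 + 8 + 26)
= 183 / 217
= 0.8433
= 84.3%

84.3


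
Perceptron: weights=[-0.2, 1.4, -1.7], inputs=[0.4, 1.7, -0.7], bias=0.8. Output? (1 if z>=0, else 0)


z = w . x + b
= -0.2*0.4 + 1.4*1.7 + -1.7*-0.7 + 0.8
= -0.08 + 2.38 + 1.19 + 0.8
= 3.49 + 0.8
= 4.29
Since z = 4.29 >= 0, output = 1

1


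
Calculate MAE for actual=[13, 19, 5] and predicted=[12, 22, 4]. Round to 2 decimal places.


Absolute errors: [1, 3, 1]
Sum of absolute errors = 5
MAE = 5 / 3 = 1.67

1.67


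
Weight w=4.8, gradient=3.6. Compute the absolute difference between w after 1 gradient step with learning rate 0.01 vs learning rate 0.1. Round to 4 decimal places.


With lr=0.01: w_new = 4.8 - 0.01 * 3.6 = 4.764
With lr=0.1: w_new = 4.8 - 0.1 * 3.6 = 4.44
Absolute difference = |4.764 - 4.44|
= 0.3240

0.3240


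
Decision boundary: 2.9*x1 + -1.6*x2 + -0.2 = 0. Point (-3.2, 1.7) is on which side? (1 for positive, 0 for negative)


Compute 2.9 * -3.2 + -1.6 * 1.7 + -0.2
= -9.28 + -2.72 + -0.2
= -12.2
Since -12.2 < 0, the point is on the negative side.

0


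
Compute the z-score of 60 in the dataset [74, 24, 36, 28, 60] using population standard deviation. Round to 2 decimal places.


Mean = (74 + 24 + 36 + 28 + 60) / 5 = 44.4
Variance = sum((x_i - mean)^2) / n = 375.04
Std = sqrt(375.04) = 19.3659
Z = (x - mean) / std
= (60 - 44.4) / 19.3659
= 15.6 / 19.3659
= 0.81

0.81


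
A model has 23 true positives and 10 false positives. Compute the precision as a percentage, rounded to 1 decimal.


Precision = TP / (TP + FP) * 100
= 23 / (23 + 10)
= 23 / 33
= 0.697
= 69.7%

69.7


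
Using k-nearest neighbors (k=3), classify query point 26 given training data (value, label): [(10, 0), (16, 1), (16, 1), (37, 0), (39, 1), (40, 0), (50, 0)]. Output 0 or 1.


Distances from query 26:
Point 16 (class 1): distance = 10
Point 16 (class 1): distance = 10
Point 37 (class 0): distance = 11
K=3 nearest neighbors: classes = [1, 1, 0]
Votes for class 1: 2 / 3
Majority vote => class 1

1


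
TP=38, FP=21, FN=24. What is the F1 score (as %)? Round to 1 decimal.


Precision = TP / (TP + FP) = 38 / 59 = 0.6441
Recall = TP / (TP + FN) = 38 / 62 = 0.6129
F1 = 2 * P * R / (P + R)
= 2 * 0.6441 * 0.6129 / (0.6441 + 0.6129)
= 0.7895 / 1.257
= 0.6281
As percentage: 62.8%

62.8


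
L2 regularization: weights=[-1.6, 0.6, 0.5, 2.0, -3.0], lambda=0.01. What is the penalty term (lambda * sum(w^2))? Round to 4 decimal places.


Squaring each weight:
(-1.6)^2 = 2.56
0.6^2 = 0.36
0.5^2 = 0.25
2.0^2 = 4.0
(-3.0)^2 = 9.0
Sum of squares = 16.17
Penalty = 0.01 * 16.17 = 0.1617

0.1617


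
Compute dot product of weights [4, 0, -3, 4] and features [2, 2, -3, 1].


Element-wise products:
4 * 2 = 8
0 * 2 = 0
-3 * -3 = 9
4 * 1 = 4
Sum = 8 + 0 + 9 + 4
= 21

21


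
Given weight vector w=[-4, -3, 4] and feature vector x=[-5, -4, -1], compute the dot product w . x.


Element-wise products:
-4 * -5 = 20
-3 * -4 = 12
4 * -1 = -4
Sum = 20 + 12 + -4
= 28

28


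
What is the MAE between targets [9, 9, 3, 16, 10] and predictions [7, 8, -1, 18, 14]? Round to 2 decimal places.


Absolute errors: [2, 1, 4, 2, 4]
Sum of absolute errors = 13
MAE = 13 / 5 = 2.60

2.60


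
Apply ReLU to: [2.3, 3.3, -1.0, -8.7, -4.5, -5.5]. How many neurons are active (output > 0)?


ReLU(x) = max(0, x) for each element:
ReLU(2.3) = 2.3
ReLU(3.3) = 3.3
ReLU(-1.0) = 0
ReLU(-8.7) = 0
ReLU(-4.5) = 0
ReLU(-5.5) = 0
Active neurons (>0): 2

2


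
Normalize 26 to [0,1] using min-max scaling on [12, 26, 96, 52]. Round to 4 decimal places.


Min = 12, Max = 96
Range = 96 - 12 = 84
Scaled = (x - min) / (max - min)
= (26 - 12) / 84
= 14 / 84
= 0.1667

0.1667


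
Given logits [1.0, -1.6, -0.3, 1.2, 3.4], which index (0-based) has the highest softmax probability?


Softmax is a monotonic transformation, so it preserves the argmax.
We need to find the index of the maximum logit.
Index 0: 1.0
Index 1: -1.6
Index 2: -0.3
Index 3: 1.2
Index 4: 3.4
Maximum logit = 3.4 at index 4

4
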